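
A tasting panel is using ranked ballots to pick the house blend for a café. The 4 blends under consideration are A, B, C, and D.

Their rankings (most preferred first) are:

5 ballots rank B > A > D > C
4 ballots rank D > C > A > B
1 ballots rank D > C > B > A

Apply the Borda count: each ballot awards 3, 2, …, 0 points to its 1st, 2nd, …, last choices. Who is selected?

D

Borda scores:
  A: 5·2 + 4·1 + 0 = 14
  B: 5·3 + 4·0 + 1 = 16
  C: 5·0 + 4·2 + 2 = 10
  D: 5·1 + 4·3 + 3 = 20
D has the highest total.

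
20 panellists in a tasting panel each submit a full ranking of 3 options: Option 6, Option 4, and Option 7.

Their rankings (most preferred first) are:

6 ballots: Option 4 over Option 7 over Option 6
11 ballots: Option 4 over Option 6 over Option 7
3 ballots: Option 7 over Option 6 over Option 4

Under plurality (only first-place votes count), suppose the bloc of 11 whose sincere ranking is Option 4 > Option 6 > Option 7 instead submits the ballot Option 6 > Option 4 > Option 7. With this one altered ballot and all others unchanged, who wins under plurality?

First-place totals with the altered ballot: Option 6 11, Option 4 6, Option 7 3.
The switch changes the winner from Option 4 to Option 6.

Option 6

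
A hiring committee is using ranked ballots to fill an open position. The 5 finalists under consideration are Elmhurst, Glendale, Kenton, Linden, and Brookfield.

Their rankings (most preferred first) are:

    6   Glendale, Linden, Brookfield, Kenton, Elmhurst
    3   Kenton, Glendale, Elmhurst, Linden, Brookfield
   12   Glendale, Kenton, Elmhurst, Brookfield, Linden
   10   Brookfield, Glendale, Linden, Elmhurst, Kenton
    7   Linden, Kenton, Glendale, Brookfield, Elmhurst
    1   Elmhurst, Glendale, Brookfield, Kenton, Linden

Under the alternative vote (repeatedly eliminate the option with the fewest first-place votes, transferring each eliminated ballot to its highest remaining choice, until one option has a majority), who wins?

Glendale

Round 1: Glendale 18, Brookfield 10, Linden 7, Kenton 3, Elmhurst 1. Elmhurst has the fewest and is eliminated.
Round 2: Glendale 19, Brookfield 10, Linden 7, Kenton 3. Kenton has the fewest and is eliminated.
Round 3: Glendale 22, Brookfield 10, Linden 7. Glendale has a majority.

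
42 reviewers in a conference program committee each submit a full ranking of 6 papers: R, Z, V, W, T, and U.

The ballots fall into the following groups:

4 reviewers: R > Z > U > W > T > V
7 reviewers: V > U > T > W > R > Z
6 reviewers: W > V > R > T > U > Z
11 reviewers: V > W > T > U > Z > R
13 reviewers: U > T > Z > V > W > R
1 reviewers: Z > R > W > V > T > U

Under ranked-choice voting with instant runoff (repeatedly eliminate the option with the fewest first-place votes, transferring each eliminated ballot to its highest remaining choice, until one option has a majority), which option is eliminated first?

Round 1: V 18, U 13, W 6, R 4, Z 1, T 0. T has the fewest and is eliminated.
Round 2: V 18, U 13, W 6, R 4, Z 1. Z has the fewest and is eliminated.
Round 3: V 18, U 13, W 6, R 5. R has the fewest and is eliminated.
Round 4: V 18, U 17, W 7. W has the fewest and is eliminated.
Round 5: V 25, U 17. V has a majority.

T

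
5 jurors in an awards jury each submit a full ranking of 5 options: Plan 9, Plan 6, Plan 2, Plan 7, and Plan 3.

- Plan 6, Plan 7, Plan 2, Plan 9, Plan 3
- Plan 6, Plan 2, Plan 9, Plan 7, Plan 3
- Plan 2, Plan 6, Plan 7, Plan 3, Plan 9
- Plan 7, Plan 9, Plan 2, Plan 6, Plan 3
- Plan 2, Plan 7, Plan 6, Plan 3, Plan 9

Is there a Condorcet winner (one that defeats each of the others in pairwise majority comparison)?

Head-to-head results (5 voters total):
Plan 9 vs Plan 6: Plan 6 wins 4–1.
Plan 9 vs Plan 2: Plan 2 wins 4–1.
Plan 9 vs Plan 7: Plan 7 wins 4–1.
Plan 9 vs Plan 3: Plan 9 wins 3–2.
Plan 6 vs Plan 2: Plan 2 wins 3–2.
Plan 6 vs Plan 7: Plan 6 wins 3–2.
Plan 6 vs Plan 3: Plan 6 wins 5–0.
Plan 2 vs Plan 7: Plan 2 wins 3–2.
Plan 2 vs Plan 3: Plan 2 wins 5–0.
Plan 7 vs Plan 3: Plan 7 wins 5–0.
Plan 2 beats each rival — Plan 9 (4–1), Plan 6 (3–2), Plan 7 (3–2), Plan 3 (5–0) — so Plan 2 is the Condorcet winner.

Yes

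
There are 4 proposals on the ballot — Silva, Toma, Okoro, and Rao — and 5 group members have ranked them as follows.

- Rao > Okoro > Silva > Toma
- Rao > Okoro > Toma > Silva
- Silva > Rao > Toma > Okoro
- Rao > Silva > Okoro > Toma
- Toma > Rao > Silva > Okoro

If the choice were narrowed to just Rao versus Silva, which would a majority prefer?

Ballots ranking Rao above Silva: 4.
Ballots ranking Silva above Rao: 1.
Rao wins the head-to-head, 4–1.

Rao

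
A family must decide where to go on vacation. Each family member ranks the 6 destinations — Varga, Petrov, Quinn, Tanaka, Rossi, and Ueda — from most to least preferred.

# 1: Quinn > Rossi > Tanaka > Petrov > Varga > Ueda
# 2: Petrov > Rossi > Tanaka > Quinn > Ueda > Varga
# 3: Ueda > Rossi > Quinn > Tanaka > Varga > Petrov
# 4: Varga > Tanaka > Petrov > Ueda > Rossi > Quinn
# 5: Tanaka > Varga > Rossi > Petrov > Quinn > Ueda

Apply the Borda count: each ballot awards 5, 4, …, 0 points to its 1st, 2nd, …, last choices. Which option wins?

Borda scores:
  Varga: 1 + 0 + 1 + 5 + 4 = 11
  Petrov: 2 + 5 + 0 + 3 + 2 = 12
  Quinn: 5 + 2 + 3 + 0 + 1 = 11
  Tanaka: 3 + 3 + 2 + 4 + 5 = 17
  Rossi: 4 + 4 + 4 + 1 + 3 = 16
  Ueda: 0 + 1 + 5 + 2 + 0 = 8
Tanaka has the highest total.

Tanaka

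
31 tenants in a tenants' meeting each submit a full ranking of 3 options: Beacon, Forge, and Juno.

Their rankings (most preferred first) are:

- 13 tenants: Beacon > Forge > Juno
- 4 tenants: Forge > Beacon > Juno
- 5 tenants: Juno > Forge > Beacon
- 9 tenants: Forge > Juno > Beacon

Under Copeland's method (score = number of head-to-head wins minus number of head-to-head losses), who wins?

Forge

Pairwise results:
  Beacon vs Forge: Forge wins 18–13.
  Beacon vs Juno: Beacon wins 17–14.
  Forge vs Juno: Forge wins 26–5.
Copeland scores (wins − losses):
  Beacon: 1 − 1 = 0
  Forge: 2 − 0 = 2
  Juno: 0 − 2 = -2
Forge has the best Copeland score.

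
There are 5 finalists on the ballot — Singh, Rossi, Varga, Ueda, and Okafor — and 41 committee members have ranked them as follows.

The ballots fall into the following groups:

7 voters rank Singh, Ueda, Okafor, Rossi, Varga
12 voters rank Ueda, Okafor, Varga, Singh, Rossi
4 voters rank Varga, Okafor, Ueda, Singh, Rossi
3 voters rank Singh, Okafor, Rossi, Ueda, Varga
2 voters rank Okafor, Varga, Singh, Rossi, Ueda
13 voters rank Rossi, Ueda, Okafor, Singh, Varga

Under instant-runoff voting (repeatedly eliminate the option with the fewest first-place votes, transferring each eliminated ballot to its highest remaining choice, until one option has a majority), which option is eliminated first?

Round 1: Rossi 13, Ueda 12, Singh 10, Varga 4, Okafor 2. Okafor has the fewest and is eliminated.
Round 2: Rossi 13, Ueda 12, Singh 10, Varga 6. Varga has the fewest and is eliminated.
Round 3: Ueda 16, Rossi 13, Singh 12. Singh has the fewest and is eliminated.
Round 4: Ueda 23, Rossi 18. Ueda has a majority.

Okafor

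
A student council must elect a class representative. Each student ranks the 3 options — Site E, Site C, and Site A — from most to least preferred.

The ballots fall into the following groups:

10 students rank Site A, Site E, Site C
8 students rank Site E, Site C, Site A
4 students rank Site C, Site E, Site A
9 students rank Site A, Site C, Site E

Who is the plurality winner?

Site A

First-place vote totals:
  Site E: 8
  Site C: 4
  Site A: 19
Site A has the most first-place votes.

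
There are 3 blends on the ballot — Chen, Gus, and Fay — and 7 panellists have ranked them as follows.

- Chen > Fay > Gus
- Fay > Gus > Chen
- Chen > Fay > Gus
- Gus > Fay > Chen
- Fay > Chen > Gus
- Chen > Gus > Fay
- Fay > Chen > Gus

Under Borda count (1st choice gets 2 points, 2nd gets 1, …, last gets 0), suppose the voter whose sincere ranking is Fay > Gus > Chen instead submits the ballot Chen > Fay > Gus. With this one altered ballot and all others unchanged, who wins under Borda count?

Chen

Borda totals with the altered ballot: Chen 10, Gus 3, Fay 8.
The switch changes the winner from Fay to Chen.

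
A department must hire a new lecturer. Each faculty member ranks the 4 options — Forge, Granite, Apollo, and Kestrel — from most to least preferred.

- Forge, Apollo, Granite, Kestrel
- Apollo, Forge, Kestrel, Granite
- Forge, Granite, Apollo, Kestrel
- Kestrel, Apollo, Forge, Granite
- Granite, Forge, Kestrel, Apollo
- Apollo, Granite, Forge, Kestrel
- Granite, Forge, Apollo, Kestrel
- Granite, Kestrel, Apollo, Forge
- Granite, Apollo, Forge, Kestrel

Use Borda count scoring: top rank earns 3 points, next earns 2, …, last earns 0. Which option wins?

Borda scores:
  Forge: 3 + 2 + 3 + 1 + 2 + 1 + 2 + 0 + 1 = 15
  Granite: 1 + 0 + 2 + 0 + 3 + 2 + 3 + 3 + 3 = 17
  Apollo: 2 + 3 + 1 + 2 + 0 + 3 + 1 + 1 + 2 = 15
  Kestrel: 0 + 1 + 0 + 3 + 1 + 0 + 0 + 2 + 0 = 7
Granite has the highest total.

Granite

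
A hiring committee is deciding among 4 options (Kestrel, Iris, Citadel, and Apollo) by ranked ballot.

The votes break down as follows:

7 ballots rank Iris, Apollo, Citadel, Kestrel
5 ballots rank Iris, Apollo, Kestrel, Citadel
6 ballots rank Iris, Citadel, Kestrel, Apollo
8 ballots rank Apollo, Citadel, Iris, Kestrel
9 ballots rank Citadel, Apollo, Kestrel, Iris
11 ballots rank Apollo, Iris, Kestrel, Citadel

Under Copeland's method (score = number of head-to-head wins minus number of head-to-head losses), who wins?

Pairwise results:
  Kestrel vs Iris: Iris wins 37–9.
  Kestrel vs Citadel: Citadel wins 30–16.
  Kestrel vs Apollo: Apollo wins 40–6.
  Iris vs Citadel: Iris wins 29–17.
  Iris vs Apollo: Apollo wins 28–18.
  Citadel vs Apollo: Apollo wins 31–15.
Copeland scores (wins − losses):
  Kestrel: 0 − 3 = -3
  Iris: 2 − 1 = 1
  Citadel: 1 − 2 = -1
  Apollo: 3 − 0 = 3
Apollo has the best Copeland score.

Apollo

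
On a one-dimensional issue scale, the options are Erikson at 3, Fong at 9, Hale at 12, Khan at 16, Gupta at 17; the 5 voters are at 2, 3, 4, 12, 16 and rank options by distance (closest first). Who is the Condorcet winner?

With single-peaked preferences on a line, the Condorcet winner is the candidate closest to the median voter.
The median voter (position 4) is closest to Erikson at 3.
Check: Erikson vs Hale — voters closer to Erikson: 3 of 5.

Erikson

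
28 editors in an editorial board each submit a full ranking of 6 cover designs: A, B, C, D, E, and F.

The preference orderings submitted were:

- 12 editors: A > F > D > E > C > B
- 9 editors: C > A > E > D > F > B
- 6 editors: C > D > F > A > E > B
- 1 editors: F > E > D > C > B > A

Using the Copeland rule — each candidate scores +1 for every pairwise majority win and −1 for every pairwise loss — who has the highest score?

Pairwise results:
  A vs B: A wins 27–1.
  A vs C: C wins 16–12.
  A vs D: A wins 21–7.
  A vs E: A wins 27–1.
  A vs F: A wins 21–7.
  B vs C: C wins 28–0.
  B vs D: D wins 28–0.
  B vs E: E wins 28–0.
  B vs F: F wins 28–0.
  C vs D: C wins 15–13.
  C vs E: C wins 15–13.
  C vs F: C wins 15–13.
  D vs E: D wins 18–10.
  D vs F: D wins 15–13.
  E vs F: F wins 19–9.
Copeland scores (wins − losses):
  A: 4 − 1 = 3
  B: 0 − 5 = -5
  C: 5 − 0 = 5
  D: 3 − 2 = 1
  E: 1 − 4 = -3
  F: 2 − 3 = -1
C has the best Copeland score.

C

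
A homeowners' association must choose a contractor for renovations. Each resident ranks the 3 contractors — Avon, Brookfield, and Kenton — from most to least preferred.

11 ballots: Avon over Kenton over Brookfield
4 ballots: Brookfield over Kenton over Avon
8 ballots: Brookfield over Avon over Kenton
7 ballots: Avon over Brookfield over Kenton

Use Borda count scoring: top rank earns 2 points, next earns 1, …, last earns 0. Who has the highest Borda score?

Avon

Borda scores:
  Avon: 11·2 + 4·0 + 8·1 + 7·2 = 44
  Brookfield: 11·0 + 4·2 + 8·2 + 7·1 = 31
  Kenton: 11·1 + 4·1 + 8·0 + 7·0 = 15
Avon has the highest total.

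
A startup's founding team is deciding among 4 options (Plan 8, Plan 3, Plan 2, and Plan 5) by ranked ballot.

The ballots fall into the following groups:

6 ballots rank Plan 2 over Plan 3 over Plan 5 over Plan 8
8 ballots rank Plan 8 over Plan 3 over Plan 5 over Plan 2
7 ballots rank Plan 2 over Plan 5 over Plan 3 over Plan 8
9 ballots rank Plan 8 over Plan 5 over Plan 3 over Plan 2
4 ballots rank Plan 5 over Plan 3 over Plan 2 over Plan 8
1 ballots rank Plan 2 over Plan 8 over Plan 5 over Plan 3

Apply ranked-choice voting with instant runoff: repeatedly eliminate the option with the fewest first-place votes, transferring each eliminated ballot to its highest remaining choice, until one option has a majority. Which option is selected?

Round 1: Plan 8 17, Plan 2 14, Plan 5 4, Plan 3 0. Plan 3 has the fewest and is eliminated.
Round 2: Plan 8 17, Plan 2 14, Plan 5 4. Plan 5 has the fewest and is eliminated.
Round 3: Plan 2 18, Plan 8 17. Plan 2 has a majority.

Plan 2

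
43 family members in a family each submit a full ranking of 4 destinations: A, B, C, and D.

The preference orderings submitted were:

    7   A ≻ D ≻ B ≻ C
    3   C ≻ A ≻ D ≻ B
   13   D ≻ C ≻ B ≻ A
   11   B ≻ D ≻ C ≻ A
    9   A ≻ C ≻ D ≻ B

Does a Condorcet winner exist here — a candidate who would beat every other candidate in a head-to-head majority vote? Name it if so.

D

Head-to-head results (43 voters total):
A vs B: B wins 24–19.
A vs C: C wins 27–16.
A vs D: D wins 24–19.
B vs C: C wins 25–18.
B vs D: D wins 32–11.
C vs D: D wins 31–12.
D beats each rival — A (24–19), B (32–11), C (31–12) — so D is the Condorcet winner.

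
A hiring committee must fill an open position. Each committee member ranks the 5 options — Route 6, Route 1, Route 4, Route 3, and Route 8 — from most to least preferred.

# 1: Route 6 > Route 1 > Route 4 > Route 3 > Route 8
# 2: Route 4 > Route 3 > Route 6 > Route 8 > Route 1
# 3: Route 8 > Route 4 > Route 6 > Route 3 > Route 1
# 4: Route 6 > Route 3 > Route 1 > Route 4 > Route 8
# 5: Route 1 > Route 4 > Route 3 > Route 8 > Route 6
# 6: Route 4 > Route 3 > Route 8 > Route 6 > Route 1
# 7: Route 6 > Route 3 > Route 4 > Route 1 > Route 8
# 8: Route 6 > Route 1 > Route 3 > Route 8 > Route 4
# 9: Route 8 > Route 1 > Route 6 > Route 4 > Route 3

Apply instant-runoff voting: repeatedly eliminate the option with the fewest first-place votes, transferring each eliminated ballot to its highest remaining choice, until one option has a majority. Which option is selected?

Round 1: Route 6 4, Route 4 2, Route 8 2, Route 1 1, Route 3 0. Route 3 has the fewest and is eliminated.
Round 2: Route 6 4, Route 4 2, Route 8 2, Route 1 1. Route 1 has the fewest and is eliminated.
Round 3: Route 6 4, Route 4 3, Route 8 2. Route 8 has the fewest and is eliminated.
Round 4: Route 6 5, Route 4 4. Route 6 has a majority.

Route 6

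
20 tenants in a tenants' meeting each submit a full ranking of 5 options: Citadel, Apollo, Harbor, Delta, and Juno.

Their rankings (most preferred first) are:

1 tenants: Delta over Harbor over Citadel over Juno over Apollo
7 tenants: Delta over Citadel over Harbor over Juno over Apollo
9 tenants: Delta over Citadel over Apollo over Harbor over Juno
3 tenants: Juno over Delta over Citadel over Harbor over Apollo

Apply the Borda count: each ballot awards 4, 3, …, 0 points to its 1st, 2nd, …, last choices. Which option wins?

Borda scores:
  Citadel: 2 + 7·3 + 9·3 + 3·2 = 56
  Apollo: 0 + 7·0 + 9·2 + 3·0 = 18
  Harbor: 3 + 7·2 + 9·1 + 3·1 = 29
  Delta: 4 + 7·4 + 9·4 + 3·3 = 77
  Juno: 1 + 7·1 + 9·0 + 3·4 = 20
Delta has the highest total.

Delta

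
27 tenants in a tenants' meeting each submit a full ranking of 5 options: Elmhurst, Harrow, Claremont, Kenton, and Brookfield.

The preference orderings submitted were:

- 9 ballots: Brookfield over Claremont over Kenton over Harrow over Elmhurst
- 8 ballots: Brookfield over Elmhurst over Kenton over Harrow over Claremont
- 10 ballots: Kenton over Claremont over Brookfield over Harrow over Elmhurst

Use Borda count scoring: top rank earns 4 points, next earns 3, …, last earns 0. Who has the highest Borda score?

Brookfield

Borda scores:
  Elmhurst: 9·0 + 8·3 + 10·0 = 24
  Harrow: 9·1 + 8·1 + 10·1 = 27
  Claremont: 9·3 + 8·0 + 10·3 = 57
  Kenton: 9·2 + 8·2 + 10·4 = 74
  Brookfield: 9·4 + 8·4 + 10·2 = 88
Brookfield has the highest total.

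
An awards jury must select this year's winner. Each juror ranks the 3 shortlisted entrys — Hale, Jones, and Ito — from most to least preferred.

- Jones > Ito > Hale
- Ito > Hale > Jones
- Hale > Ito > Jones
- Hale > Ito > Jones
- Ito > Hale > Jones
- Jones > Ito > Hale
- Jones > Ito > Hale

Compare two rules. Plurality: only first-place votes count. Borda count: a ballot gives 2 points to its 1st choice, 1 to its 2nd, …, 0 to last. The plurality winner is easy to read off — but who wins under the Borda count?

Plurality first-place counts: Hale 2, Jones 3, Ito 2 → Jones.
Borda totals: Hale 6, Jones 6, Ito 9 → Ito.

Ito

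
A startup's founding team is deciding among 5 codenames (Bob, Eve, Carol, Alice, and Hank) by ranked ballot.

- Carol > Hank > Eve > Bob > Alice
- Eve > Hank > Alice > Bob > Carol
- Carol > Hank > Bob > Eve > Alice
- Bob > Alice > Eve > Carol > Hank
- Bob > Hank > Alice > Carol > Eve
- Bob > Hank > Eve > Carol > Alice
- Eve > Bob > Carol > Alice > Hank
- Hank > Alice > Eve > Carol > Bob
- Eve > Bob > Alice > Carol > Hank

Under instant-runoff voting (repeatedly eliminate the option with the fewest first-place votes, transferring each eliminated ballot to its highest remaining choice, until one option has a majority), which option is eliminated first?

Alice

Round 1: Bob 3, Eve 3, Carol 2, Hank 1, Alice 0. Alice has the fewest and is eliminated.
Round 2: Bob 3, Eve 3, Carol 2, Hank 1. Hank has the fewest and is eliminated.
Round 3: Eve 4, Bob 3, Carol 2. Carol has the fewest and is eliminated.
Round 4: Eve 5, Bob 4. Eve has a majority.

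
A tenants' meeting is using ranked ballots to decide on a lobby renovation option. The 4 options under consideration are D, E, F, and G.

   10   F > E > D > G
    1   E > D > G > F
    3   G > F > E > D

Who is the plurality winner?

First-place vote totals:
  D: 0
  E: 1
  F: 10
  G: 3
F has the most first-place votes.

F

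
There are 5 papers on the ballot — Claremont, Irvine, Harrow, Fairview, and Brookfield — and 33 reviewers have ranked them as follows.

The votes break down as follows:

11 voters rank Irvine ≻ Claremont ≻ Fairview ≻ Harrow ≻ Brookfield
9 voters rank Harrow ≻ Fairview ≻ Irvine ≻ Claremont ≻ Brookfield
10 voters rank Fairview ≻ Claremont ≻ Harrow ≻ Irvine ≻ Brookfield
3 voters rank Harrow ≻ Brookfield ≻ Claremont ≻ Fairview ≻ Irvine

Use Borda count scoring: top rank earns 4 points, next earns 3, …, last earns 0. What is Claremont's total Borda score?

Borda scores:
  Claremont: 11·3 + 9·1 + 10·3 + 3·2 = 78
  Irvine: 11·4 + 9·2 + 10·1 + 3·0 = 72
  Harrow: 11·1 + 9·4 + 10·2 + 3·4 = 79
  Fairview: 11·2 + 9·3 + 10·4 + 3·1 = 92
  Brookfield: 11·0 + 9·0 + 10·0 + 3·3 = 9

78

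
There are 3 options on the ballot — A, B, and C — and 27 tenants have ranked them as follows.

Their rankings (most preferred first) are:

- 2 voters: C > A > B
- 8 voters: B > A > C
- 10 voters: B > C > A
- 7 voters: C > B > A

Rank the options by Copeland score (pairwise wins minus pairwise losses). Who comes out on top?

B

Pairwise results:
  A vs B: B wins 25–2.
  A vs C: C wins 19–8.
  B vs C: B wins 18–9.
Copeland scores (wins − losses):
  A: 0 − 2 = -2
  B: 2 − 0 = 2
  C: 1 − 1 = 0
B has the best Copeland score.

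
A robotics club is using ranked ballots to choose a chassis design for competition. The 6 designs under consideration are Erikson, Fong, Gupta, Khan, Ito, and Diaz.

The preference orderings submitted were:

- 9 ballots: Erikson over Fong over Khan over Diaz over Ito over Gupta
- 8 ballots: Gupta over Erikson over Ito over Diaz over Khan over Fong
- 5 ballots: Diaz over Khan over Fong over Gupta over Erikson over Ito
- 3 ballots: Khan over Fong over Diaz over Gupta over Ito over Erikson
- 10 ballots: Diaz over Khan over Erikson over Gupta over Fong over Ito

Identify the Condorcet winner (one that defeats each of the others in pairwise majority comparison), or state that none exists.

Head-to-head results (35 voters total):
Erikson vs Fong: Erikson wins 27–8.
Erikson vs Gupta: Erikson wins 19–16.
Erikson vs Khan: Khan wins 18–17.
Erikson vs Ito: Erikson wins 32–3.
Erikson vs Diaz: Diaz wins 18–17.
Fong vs Gupta: Gupta wins 18–17.
Fong vs Khan: Khan wins 26–9.
Fong vs Ito: Fong wins 27–8.
Fong vs Diaz: Diaz wins 23–12.
Gupta vs Khan: Khan wins 27–8.
Gupta vs Ito: Gupta wins 26–9.
Gupta vs Diaz: Diaz wins 27–8.
Khan vs Ito: Khan wins 27–8.
Khan vs Diaz: Diaz wins 23–12.
Ito vs Diaz: Diaz wins 27–8.
Diaz beats each rival — Erikson (18–17), Fong (23–12), Gupta (27–8), Khan (23–12), Ito (27–8) — so Diaz is the Condorcet winner.

Diaz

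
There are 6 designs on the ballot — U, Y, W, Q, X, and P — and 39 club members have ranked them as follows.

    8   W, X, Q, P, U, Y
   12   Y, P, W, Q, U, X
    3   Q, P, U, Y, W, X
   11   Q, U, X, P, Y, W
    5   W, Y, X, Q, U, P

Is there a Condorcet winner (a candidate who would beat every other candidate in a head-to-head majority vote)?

Head-to-head results (39 voters total):
U vs Y: U wins 22–17.
U vs W: W wins 25–14.
U vs Q: Q wins 39–0.
U vs X: U wins 26–13.
U vs P: P wins 23–16.
Y vs W: Y wins 26–13.
Y vs Q: Q wins 22–17.
Y vs X: Y wins 20–19.
Y vs P: P wins 22–17.
W vs Q: W wins 25–14.
W vs X: W wins 28–11.
W vs P: P wins 26–13.
Q vs X: Q wins 26–13.
Q vs P: Q wins 27–12.
X vs P: X wins 24–15.
No candidate beats all others: U beats Y beats W beats U, a majority cycle.

No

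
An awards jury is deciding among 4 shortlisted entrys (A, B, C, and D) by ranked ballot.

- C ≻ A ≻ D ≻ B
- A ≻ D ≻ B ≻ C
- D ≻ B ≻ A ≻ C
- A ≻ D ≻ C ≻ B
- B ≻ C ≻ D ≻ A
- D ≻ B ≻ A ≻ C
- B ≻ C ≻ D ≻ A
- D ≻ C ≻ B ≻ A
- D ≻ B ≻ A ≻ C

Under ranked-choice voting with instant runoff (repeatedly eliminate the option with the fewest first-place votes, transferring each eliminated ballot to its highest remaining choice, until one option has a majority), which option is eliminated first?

C

Round 1: D 4, A 2, B 2, C 1. C has the fewest and is eliminated.
Round 2: D 4, A 3, B 2. B has the fewest and is eliminated.
Round 3: D 6, A 3. D has a majority.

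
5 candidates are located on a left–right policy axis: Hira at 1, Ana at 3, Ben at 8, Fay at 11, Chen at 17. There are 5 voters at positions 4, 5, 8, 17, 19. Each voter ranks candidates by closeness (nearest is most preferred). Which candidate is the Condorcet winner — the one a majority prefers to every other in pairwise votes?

Ben

With single-peaked preferences on a line, the Condorcet winner is the candidate closest to the median voter.
The median voter (position 8) is closest to Ben at 8.
Check: Ben vs Hira — voters closer to Ben: 4 of 5.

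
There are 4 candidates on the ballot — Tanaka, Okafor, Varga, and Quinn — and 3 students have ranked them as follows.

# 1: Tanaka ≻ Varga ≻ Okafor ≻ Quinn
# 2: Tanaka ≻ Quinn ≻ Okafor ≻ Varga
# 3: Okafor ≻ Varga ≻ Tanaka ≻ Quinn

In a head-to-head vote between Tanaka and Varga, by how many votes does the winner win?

Ballots ranking Tanaka above Varga: 2.
Ballots ranking Varga above Tanaka: 1.
Tanaka wins 2–1, a margin of 1.

1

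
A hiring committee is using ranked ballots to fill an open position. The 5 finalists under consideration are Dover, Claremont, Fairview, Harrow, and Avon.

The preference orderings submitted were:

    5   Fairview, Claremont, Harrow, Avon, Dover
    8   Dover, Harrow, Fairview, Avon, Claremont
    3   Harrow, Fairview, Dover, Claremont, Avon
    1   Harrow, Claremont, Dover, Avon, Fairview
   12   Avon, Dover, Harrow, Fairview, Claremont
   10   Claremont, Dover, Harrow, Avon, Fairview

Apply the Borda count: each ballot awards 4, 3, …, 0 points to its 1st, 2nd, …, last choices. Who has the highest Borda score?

Dover

Borda scores:
  Dover: 5·0 + 8·4 + 3·2 + 2 + 12·3 + 10·3 = 106
  Claremont: 5·3 + 8·0 + 3·1 + 3 + 12·0 + 10·4 = 61
  Fairview: 5·4 + 8·2 + 3·3 + 0 + 12·1 + 10·0 = 57
  Harrow: 5·2 + 8·3 + 3·4 + 4 + 12·2 + 10·2 = 94
  Avon: 5·1 + 8·1 + 3·0 + 1 + 12·4 + 10·1 = 72
Dover has the highest total.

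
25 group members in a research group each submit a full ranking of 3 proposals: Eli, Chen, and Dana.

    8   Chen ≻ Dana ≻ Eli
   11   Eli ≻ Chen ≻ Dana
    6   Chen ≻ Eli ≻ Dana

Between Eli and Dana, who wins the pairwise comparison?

Ballots ranking Eli above Dana: 11+6 = 17.
Ballots ranking Dana above Eli: 8.
Eli wins the head-to-head, 17–8.

Eli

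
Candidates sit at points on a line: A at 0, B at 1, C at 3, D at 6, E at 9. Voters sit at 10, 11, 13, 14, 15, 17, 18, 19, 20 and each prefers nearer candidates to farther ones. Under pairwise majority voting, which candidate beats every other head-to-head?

E

With single-peaked preferences on a line, the Condorcet winner is the candidate closest to the median voter.
The median voter (position 15) is closest to E at 9.
Check: E vs B — voters closer to E: 9 of 9.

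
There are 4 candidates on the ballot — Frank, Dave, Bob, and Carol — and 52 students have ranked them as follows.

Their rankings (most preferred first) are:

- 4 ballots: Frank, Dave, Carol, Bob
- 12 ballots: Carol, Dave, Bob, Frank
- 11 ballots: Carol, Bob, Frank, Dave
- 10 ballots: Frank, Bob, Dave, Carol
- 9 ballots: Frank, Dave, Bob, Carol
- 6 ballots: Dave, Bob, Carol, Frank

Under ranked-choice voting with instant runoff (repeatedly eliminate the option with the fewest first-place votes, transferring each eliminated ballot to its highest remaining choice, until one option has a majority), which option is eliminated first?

Bob

Round 1: Frank 23, Carol 23, Dave 6, Bob 0. Bob has the fewest and is eliminated.
Round 2: Frank 23, Carol 23, Dave 6. Dave has the fewest and is eliminated.
Round 3: Carol 29, Frank 23. Carol has a majority.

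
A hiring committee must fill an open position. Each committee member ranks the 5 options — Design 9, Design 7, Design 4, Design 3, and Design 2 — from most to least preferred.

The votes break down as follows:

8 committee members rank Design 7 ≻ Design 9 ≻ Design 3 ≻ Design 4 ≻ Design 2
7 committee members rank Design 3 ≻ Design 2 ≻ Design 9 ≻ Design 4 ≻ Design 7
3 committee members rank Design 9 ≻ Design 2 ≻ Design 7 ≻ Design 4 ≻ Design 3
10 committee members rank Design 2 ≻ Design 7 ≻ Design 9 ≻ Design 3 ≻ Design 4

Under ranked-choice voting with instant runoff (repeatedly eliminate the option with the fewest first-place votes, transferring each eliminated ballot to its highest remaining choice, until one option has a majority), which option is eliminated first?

Round 1: Design 2 10, Design 7 8, Design 3 7, Design 9 3, Design 4 0. Design 4 has the fewest and is eliminated.
Round 2: Design 2 10, Design 7 8, Design 3 7, Design 9 3. Design 9 has the fewest and is eliminated.
Round 3: Design 2 13, Design 7 8, Design 3 7. Design 3 has the fewest and is eliminated.
Round 4: Design 2 20, Design 7 8. Design 2 has a majority.

Design 4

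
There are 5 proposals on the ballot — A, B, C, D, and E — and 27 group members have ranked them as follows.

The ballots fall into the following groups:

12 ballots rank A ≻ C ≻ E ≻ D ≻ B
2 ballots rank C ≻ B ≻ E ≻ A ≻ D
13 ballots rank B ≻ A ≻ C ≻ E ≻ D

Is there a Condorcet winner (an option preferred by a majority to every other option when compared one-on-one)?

No

Head-to-head results (27 voters total):
A vs B: B wins 15–12.
A vs C: A wins 25–2.
A vs D: A wins 27–0.
A vs E: A wins 25–2.
B vs C: C wins 14–13.
B vs D: B wins 15–12.
B vs E: B wins 15–12.
C vs D: C wins 27–0.
C vs E: C wins 27–0.
D vs E: E wins 27–0.
No candidate beats all others: A beats C beats B beats A, a majority cycle.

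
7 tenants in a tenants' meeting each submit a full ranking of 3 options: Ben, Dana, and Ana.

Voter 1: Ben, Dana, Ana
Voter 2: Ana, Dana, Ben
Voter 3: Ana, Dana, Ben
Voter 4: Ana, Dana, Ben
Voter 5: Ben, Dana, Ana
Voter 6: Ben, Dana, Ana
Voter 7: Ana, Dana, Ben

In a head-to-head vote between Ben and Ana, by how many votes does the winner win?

1

Ballots ranking Ben above Ana: 3.
Ballots ranking Ana above Ben: 4.
Ana wins 4–3, a margin of 1.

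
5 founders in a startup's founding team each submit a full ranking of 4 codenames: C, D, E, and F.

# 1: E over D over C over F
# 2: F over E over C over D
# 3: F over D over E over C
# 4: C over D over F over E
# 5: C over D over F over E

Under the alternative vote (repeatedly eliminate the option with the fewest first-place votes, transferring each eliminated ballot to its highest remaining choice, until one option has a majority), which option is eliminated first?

Round 1: C 2, F 2, E 1, D 0. D has the fewest and is eliminated.
Round 2: C 2, F 2, E 1. E has the fewest and is eliminated.
Round 3: C 3, F 2. C has a majority.

D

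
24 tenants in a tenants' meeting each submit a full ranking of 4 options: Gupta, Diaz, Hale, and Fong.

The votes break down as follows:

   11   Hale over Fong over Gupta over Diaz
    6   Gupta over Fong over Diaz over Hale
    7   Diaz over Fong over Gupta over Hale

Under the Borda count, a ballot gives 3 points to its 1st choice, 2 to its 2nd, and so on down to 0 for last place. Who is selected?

Fong

Borda scores:
  Gupta: 11·1 + 6·3 + 7·1 = 36
  Diaz: 11·0 + 6·1 + 7·3 = 27
  Hale: 11·3 + 6·0 + 7·0 = 33
  Fong: 11·2 + 6·2 + 7·2 = 48
Fong has the highest total.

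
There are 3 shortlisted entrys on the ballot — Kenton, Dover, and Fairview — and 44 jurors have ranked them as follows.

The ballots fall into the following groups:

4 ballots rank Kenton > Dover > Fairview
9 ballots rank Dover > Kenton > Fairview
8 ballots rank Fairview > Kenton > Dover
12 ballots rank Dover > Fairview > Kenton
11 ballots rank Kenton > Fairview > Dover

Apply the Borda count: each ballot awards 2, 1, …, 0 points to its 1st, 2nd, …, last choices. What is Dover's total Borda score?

Borda scores:
  Kenton: 4·2 + 9·1 + 8·1 + 12·0 + 11·2 = 47
  Dover: 4·1 + 9·2 + 8·0 + 12·2 + 11·0 = 46
  Fairview: 4·0 + 9·0 + 8·2 + 12·1 + 11·1 = 39

46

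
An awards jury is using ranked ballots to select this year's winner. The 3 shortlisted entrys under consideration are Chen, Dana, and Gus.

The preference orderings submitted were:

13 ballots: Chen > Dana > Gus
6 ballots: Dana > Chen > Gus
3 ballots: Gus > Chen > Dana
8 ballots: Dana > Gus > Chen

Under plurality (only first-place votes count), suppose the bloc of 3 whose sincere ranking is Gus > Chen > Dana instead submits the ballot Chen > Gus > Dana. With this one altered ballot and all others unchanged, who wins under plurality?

First-place totals with the altered ballot: Chen 16, Dana 14, Gus 0.
The switch changes the winner from Dana to Chen.

Chen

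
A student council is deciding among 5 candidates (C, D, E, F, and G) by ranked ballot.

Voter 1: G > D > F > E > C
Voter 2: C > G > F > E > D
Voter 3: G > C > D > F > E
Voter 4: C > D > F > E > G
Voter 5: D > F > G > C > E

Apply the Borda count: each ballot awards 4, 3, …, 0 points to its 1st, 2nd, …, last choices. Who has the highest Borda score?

Borda scores:
  C: 0 + 4 + 3 + 4 + 1 = 12
  D: 3 + 0 + 2 + 3 + 4 = 12
  E: 1 + 1 + 0 + 1 + 0 = 3
  F: 2 + 2 + 1 + 2 + 3 = 10
  G: 4 + 3 + 4 + 0 + 2 = 13
G has the highest total.

G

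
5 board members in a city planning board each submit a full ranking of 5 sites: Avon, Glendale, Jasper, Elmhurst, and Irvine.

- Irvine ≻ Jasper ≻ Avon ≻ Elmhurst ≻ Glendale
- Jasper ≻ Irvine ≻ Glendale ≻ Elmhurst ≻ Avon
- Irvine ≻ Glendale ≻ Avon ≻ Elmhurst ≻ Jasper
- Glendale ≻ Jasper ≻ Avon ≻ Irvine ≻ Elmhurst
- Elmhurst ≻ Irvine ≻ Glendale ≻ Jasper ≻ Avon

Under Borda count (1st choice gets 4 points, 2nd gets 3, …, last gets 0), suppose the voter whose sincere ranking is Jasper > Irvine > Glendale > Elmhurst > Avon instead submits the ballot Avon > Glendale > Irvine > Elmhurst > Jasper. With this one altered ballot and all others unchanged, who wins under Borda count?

Irvine

Borda totals with the altered ballot: Avon 10, Glendale 12, Jasper 7, Elmhurst 7, Irvine 14.
The winner is unchanged: still Irvine.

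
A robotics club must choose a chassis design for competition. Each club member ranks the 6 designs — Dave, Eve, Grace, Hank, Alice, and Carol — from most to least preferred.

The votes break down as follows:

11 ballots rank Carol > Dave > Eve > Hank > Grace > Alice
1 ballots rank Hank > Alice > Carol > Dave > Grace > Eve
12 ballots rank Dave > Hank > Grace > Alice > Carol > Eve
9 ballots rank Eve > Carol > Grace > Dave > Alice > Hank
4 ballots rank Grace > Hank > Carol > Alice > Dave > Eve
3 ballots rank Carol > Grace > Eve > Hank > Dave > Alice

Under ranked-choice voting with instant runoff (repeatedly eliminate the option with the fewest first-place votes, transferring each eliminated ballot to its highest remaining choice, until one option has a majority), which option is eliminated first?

Round 1: Carol 14, Dave 12, Eve 9, Grace 4, Hank 1, Alice 0. Alice has the fewest and is eliminated.
Round 2: Carol 14, Dave 12, Eve 9, Grace 4, Hank 1. Hank has the fewest and is eliminated.
Round 3: Carol 15, Dave 12, Eve 9, Grace 4. Grace has the fewest and is eliminated.
Round 4: Carol 19, Dave 12, Eve 9. Eve has the fewest and is eliminated.
Round 5: Carol 28, Dave 12. Carol has a majority.

Alice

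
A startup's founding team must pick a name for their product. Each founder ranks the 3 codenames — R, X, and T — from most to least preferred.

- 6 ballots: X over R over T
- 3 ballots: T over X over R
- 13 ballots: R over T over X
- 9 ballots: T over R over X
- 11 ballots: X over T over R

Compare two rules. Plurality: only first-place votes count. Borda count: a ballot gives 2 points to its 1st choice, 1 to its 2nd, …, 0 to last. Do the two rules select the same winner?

No

Plurality first-place counts: R 13, X 17, T 12 → X.
Borda totals: R 41, X 37, T 48 → T.
The two rules disagree: plurality picks X, Borda picks T.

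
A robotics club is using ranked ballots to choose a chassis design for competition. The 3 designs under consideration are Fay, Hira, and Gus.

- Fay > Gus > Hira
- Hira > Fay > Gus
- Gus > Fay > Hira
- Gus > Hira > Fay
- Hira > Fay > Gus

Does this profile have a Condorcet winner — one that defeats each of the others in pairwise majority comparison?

No

Head-to-head results (5 voters total):
Fay vs Hira: Hira wins 3–2.
Fay vs Gus: Fay wins 3–2.
Hira vs Gus: Gus wins 3–2.
No candidate beats all others: Fay beats Gus beats Hira beats Fay, a majority cycle.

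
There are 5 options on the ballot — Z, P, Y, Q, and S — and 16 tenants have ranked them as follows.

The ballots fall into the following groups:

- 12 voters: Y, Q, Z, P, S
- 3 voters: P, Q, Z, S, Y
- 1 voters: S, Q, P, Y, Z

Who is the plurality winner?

First-place vote totals:
  Z: 0
  P: 3
  Y: 12
  Q: 0
  S: 1
Y has the most first-place votes.

Y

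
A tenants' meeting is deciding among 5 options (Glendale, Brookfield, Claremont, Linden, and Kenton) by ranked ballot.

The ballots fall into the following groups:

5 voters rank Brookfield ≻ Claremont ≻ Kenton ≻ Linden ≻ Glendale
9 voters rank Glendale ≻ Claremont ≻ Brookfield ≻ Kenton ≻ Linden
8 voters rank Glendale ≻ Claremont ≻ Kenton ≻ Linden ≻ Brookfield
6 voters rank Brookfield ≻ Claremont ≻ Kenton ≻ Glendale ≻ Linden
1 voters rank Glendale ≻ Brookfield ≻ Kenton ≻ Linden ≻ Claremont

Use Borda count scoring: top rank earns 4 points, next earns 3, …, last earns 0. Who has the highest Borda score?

Claremont

Borda scores:
  Glendale: 5·0 + 9·4 + 8·4 + 6·1 + 4 = 78
  Brookfield: 5·4 + 9·2 + 8·0 + 6·4 + 3 = 65
  Claremont: 5·3 + 9·3 + 8·3 + 6·3 + 0 = 84
  Linden: 5·1 + 9·0 + 8·1 + 6·0 + 1 = 14
  Kenton: 5·2 + 9·1 + 8·2 + 6·2 + 2 = 49
Claremont has the highest total.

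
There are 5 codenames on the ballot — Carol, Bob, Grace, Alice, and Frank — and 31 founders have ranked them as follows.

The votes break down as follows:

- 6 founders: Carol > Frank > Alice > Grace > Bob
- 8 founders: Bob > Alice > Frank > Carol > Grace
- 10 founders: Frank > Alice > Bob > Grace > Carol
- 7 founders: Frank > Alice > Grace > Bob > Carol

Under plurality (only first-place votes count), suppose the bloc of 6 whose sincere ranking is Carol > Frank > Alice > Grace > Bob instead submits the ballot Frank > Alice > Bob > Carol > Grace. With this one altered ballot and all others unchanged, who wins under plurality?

Frank

First-place totals with the altered ballot: Carol 0, Bob 8, Grace 0, Alice 0, Frank 23.
The winner is unchanged: still Frank.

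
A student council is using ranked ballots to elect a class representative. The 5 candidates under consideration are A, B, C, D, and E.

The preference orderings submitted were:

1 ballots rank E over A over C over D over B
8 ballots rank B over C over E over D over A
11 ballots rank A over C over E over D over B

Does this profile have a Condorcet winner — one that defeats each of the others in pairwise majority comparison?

Head-to-head results (20 voters total):
A vs B: A wins 12–8.
A vs C: A wins 12–8.
A vs D: A wins 12–8.
A vs E: A wins 11–9.
B vs C: C wins 12–8.
B vs D: D wins 12–8.
B vs E: E wins 12–8.
C vs D: C wins 20–0.
C vs E: C wins 19–1.
D vs E: E wins 20–0.
A beats each rival — B (12–8), C (12–8), D (12–8), E (11–9) — so A is the Condorcet winner.

Yes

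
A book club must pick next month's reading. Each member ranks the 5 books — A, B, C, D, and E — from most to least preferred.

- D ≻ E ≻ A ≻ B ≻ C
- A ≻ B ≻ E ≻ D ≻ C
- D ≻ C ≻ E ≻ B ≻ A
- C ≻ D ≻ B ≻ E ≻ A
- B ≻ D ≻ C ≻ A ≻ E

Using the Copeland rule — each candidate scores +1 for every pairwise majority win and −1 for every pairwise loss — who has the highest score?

Pairwise results:
  A vs B: B wins 3–2.
  A vs C: C wins 3–2.
  A vs D: D wins 4–1.
  A vs E: E wins 3–2.
  B vs C: B wins 3–2.
  B vs D: D wins 3–2.
  B vs E: B wins 3–2.
  C vs D: D wins 4–1.
  C vs E: C wins 3–2.
  D vs E: D wins 4–1.
Copeland scores (wins − losses):
  A: 0 − 4 = -4
  B: 3 − 1 = 2
  C: 2 − 2 = 0
  D: 4 − 0 = 4
  E: 1 − 3 = -2
D has the best Copeland score.

D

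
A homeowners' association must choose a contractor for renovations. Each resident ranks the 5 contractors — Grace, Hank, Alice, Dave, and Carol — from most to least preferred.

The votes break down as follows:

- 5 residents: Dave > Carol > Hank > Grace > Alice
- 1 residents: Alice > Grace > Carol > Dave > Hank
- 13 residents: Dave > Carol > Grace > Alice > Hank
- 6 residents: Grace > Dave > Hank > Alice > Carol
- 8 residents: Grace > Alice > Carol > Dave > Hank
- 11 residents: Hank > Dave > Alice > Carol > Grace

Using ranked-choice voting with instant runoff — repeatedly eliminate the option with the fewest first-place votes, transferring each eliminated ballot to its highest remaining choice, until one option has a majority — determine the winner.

Round 1: Dave 18, Grace 14, Hank 11, Alice 1, Carol 0. Carol has the fewest and is eliminated.
Round 2: Dave 18, Grace 14, Hank 11, Alice 1. Alice has the fewest and is eliminated.
Round 3: Dave 18, Grace 15, Hank 11. Hank has the fewest and is eliminated.
Round 4: Dave 29, Grace 15. Dave has a majority.

Dave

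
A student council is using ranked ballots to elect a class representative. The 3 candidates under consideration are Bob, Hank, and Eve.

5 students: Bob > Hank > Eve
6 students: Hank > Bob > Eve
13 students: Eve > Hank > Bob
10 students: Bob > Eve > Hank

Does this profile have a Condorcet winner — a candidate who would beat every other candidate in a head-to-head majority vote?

No

Head-to-head results (34 voters total):
Bob vs Hank: Hank wins 19–15.
Bob vs Eve: Bob wins 21–13.
Hank vs Eve: Eve wins 23–11.
No candidate beats all others: Bob beats Eve beats Hank beats Bob, a majority cycle.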